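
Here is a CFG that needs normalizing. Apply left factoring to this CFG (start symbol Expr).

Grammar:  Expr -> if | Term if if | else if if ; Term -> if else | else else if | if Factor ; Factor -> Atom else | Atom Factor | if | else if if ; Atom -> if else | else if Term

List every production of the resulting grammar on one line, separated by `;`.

Term has alternatives sharing prefix 'if': factor to Term → if Term1 with Term1 → else | Factor.
Factor has alternatives sharing prefix 'Atom': factor to Factor → Atom Factor1 with Factor1 → else | Factor.

Expr -> if | Term if if | else if if; Term -> else else if | if Term1; Factor -> if | else if if | Atom Factor1; Atom -> if else | else if Term; Term1 -> else | Factor; Factor1 -> else | Factor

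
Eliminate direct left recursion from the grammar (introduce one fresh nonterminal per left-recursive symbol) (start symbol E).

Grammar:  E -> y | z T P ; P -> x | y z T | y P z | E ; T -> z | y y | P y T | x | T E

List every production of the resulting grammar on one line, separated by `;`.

E -> y | z T P; P -> x | y z T | y P z | E; T -> z T' | y y T' | P y T T' | x T'; T' -> E T' | ε

T is directly left-recursive.
For T: α = {E}, β = {z, y y, P y T, x}. Rewrite as T → β T' and T' → α T' | ε.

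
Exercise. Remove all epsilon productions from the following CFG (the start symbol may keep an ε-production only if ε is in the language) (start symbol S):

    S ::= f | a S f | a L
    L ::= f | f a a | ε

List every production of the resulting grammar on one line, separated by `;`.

S ::= f | a S f | a L | a; L ::= f | f a a

The nullable symbols are {L}.
ε ∉ L(G), so no ε-production is kept.
Expand every rule over subsets of its nullable positions: S → a L gives a L | a.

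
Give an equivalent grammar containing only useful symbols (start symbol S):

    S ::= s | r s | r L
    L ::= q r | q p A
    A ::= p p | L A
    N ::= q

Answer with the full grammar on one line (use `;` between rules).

Generating nonterminals: {A, L, N, S}.
Reachable from S after that: {A, L, S}.
Removed useless symbols: {N} and every production mentioning them.

S ::= s | r s | r L; L ::= q r | q p A; A ::= p p | L A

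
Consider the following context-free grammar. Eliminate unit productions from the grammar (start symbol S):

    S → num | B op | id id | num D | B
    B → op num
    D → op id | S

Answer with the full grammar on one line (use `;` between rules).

S → op num | num | B op | id id | num D; B → op num; D → num | B op | id id | num D | op num | op id

Unit pairs: D ⇒* {B, S}; S ⇒* {B}.
For every A with A ⇒* B via unit rules, add B's non-unit alternatives to A; then delete every rule of the form X → Y.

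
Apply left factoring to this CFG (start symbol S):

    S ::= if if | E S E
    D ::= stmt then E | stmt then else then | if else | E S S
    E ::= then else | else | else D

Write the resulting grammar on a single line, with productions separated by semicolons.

D has alternatives sharing prefix 'stmt then': factor to D → stmt then D' with D' → E | else then.
E has alternatives sharing prefix 'else': factor to E → else E' with E' → ε | D.

S ::= if if | E S E; D ::= if else | E S S | stmt then D'; E ::= then else | else E'; D' ::= E | else then; E' ::= ε | D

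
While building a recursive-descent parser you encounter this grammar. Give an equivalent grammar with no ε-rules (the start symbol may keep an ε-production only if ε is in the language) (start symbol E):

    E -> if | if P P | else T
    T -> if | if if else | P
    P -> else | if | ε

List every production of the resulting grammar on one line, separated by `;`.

Nullable set = {P, T}.
ε ∉ L(G), so no ε-production is kept.
For each production, add variants omitting each subset of nullable occurrences: E → if P P gives if P P | if P. E → else T gives else T | else.

E -> if | if P P | if P | else T | else; T -> if | if if else | P; P -> else | if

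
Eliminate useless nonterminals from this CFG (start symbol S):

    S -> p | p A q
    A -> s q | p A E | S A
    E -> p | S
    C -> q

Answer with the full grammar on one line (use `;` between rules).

Generating nonterminals: {A, C, E, S}.
Reachable from S after that: {A, E, S}.
Removed useless symbols: {C} and every production mentioning them.

S -> p | p A q; A -> s q | p A E | S A; E -> p | S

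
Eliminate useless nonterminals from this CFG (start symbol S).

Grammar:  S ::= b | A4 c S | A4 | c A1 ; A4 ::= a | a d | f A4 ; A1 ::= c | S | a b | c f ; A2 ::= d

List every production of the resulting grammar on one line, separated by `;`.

S ::= b | A4 c S | A4 | c A1; A4 ::= a | a d | f A4; A1 ::= c | S | a b | c f

Generating nonterminals: {A1, A2, A4, S}.
Reachable from S after that: {A1, A4, S}.
Removed useless symbols: {A2} and every production mentioning them.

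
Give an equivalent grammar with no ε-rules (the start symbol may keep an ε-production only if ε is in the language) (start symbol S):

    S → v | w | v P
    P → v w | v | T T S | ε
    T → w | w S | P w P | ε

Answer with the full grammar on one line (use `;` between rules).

S → v | w | v P; P → v w | v | T T S | T S | S; T → w | w S | P w P | P w | w P

The nullable symbols are {P, T}.
ε ∉ L(G), so no ε-production is kept.
Add the nullable-subset variants: P → T T S gives T T S | T S | S. T → P w P gives P w P | P w | w P.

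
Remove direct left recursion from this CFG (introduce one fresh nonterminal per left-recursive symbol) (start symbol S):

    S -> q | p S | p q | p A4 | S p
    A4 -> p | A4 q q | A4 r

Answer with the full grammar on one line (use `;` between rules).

Left recursion appears on S, A4.
For S: α = {p}, β = {q, p S, p q, p A4}. Rewrite as S → β S' and S' → α S' | ε.
For A4: α = {q q, r}, β = {p}. Rewrite as A4 → β A4' and A4' → α A4' | ε.

S -> q S' | p S S' | p q S' | p A4 S'; A4 -> p A4'; S' -> p S' | ε; A4' -> q q A4' | r A4' | ε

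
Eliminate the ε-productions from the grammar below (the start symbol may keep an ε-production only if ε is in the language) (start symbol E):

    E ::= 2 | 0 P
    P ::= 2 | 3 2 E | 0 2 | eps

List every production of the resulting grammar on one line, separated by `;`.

E ::= 2 | 0 P | 0; P ::= 2 | 3 2 E | 0 2

The nullable symbols are {P}.
ε ∉ L(G), so no ε-production is kept.
Expand every rule over subsets of its nullable positions: E → 0 P gives 0 P | 0.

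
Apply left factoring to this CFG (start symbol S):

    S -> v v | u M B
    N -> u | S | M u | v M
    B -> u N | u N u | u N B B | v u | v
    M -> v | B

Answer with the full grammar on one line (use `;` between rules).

S -> v v | u M B; N -> u | S | M u | v M; B -> u N B' | v B''; M -> v | B; B' -> epsilon | u | B B; B'' -> u | epsilon

B has alternatives sharing prefix 'u N': factor to B → u N B' with B' → ε | u | B B.
B has alternatives sharing prefix 'v': factor to B → v B'' with B'' → u | ε.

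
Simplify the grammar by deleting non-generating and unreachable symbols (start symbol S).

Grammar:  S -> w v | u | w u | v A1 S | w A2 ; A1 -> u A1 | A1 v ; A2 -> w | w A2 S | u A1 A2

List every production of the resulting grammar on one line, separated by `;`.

S -> w v | u | w u | w A2; A2 -> w | w A2 S

Generating nonterminals: {A2, S}.
Reachable from S after that: {A2, S}.
Removed useless symbols: {A1} and every production mentioning them.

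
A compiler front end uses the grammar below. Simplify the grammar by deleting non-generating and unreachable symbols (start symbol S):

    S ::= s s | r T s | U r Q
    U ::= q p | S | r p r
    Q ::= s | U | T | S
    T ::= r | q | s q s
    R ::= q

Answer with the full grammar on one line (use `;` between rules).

Generating nonterminals: {Q, R, S, T, U}.
Reachable from S after that: {Q, S, T, U}.
Removed useless symbols: {R} and every production mentioning them.

S ::= s s | r T s | U r Q; U ::= q p | S | r p r; Q ::= s | U | T | S; T ::= r | q | s q s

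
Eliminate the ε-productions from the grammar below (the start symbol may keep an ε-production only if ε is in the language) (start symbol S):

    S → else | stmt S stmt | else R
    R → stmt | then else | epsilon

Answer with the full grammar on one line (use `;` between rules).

The nullable symbols are {R}.
ε ∉ L(G), so no ε-production is kept.

S → else | stmt S stmt | else R; R → stmt | then else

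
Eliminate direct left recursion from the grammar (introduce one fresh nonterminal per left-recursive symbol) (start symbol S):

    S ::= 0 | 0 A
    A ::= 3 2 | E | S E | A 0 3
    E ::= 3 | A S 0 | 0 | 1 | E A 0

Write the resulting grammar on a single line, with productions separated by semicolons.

Left recursion appears on A, E.
For A: α = {0 3}, β = {3 2, E, S E}. Rewrite as A → β A' and A' → α A' | ε.
For E: α = {A 0}, β = {3, A S 0, 0, 1}. Rewrite as E → β E' and E' → α E' | ε.

S ::= 0 | 0 A; A ::= 3 2 A' | E A' | S E A'; E ::= 3 E' | A S 0 E' | 0 E' | 1 E'; A' ::= 0 3 A' | ε; E' ::= A 0 E' | ε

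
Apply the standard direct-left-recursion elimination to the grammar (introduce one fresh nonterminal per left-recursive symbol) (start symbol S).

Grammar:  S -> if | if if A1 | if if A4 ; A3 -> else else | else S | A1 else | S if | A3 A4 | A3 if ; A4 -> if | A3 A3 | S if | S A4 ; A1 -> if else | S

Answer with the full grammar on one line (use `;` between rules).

Directly left-recursive nonterminal: A3.
For A3: α = {A4, if}, β = {else else, else S, A1 else, S if}. Rewrite as A3 → β A3' and A3' → α A3' | ε.

S -> if | if if A1 | if if A4; A3 -> else else A3' | else S A3' | A1 else A3' | S if A3'; A4 -> if | A3 A3 | S if | S A4; A1 -> if else | S; A3' -> A4 A3' | if A3' | ε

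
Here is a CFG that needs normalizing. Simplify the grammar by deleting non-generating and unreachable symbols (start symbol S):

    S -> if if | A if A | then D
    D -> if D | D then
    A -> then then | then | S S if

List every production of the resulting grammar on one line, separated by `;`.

S -> if if | A if A; A -> then then | then | S S if

Generating nonterminals: {A, S}.
Reachable from S after that: {A, S}.
Removed useless symbols: {D} and every production mentioning them.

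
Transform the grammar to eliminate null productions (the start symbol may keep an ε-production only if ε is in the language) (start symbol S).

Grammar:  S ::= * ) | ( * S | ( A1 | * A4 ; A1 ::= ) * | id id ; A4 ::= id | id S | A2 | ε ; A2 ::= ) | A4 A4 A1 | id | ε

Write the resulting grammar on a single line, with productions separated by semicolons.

Nullable nonterminals: {A2, A4}.
ε ∉ L(G), so no ε-production is kept.
Add the nullable-subset variants: S → * A4 gives * A4 | *. A2 → A4 A4 A1 gives A4 A4 A1 | A4 A1 | A1.

S ::= * ) | ( * S | ( A1 | * A4 | *; A1 ::= ) * | id id; A4 ::= id | id S | A2; A2 ::= ) | A4 A4 A1 | A4 A1 | A1 | id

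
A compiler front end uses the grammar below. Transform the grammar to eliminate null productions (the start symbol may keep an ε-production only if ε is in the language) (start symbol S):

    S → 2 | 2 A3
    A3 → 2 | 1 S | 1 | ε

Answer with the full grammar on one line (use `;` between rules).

S → 2 | 2 A3; A3 → 2 | 1 S | 1

Nullable set = {A3}.
ε ∉ L(G), so no ε-production is kept.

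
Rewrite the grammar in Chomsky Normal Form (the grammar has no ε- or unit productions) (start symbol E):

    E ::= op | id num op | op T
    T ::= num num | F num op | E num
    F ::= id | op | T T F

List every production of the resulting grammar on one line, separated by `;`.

Introduce a nonterminal for each terminal appearing in a rule of length ≥ 2: X1 → id, X2 → num, X3 → op.
Binarize each right-hand side of length ≥ 3 by chaining fresh nonterminals (Y1, Y2, …): affected rules were E → X1 X2 X3; T → F X2 X3; F → T T F.

E ::= op | X1 Y1 | X3 T; T ::= X2 X2 | F Y2 | E X2; F ::= id | op | T Y3; X1 ::= id; X2 ::= num; X3 ::= op; Y1 ::= X2 X3; Y2 ::= X2 X3; Y3 ::= T F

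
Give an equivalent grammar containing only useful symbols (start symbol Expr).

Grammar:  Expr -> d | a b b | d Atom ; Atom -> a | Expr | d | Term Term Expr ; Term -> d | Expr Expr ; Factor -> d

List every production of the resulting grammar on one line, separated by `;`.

Generating nonterminals: {Atom, Expr, Factor, Term}.
Reachable from Expr after that: {Atom, Expr, Term}.
Removed useless symbols: {Factor} and every production mentioning them.

Expr -> d | a b b | d Atom; Atom -> a | Expr | d | Term Term Expr; Term -> d | Expr Expr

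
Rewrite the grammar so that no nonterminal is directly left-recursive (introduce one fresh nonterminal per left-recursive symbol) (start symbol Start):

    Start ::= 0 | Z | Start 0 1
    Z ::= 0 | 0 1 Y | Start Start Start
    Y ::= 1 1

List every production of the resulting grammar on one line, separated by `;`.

Start ::= 0 Start1 | Z Start1; Z ::= 0 | 0 1 Y | Start Start Start; Y ::= 1 1; Start1 ::= 0 1 Start1 | ε

Directly left-recursive nonterminal: Start.
For Start: α = {0 1}, β = {0, Z}. Rewrite as Start → β Start1 and Start1 → α Start1 | ε.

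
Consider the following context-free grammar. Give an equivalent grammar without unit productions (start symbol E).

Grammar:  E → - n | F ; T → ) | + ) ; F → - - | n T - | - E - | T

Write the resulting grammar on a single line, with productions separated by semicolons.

E → - n | - - | n T - | - E - | ) | + ); T → ) | + ); F → - - | n T - | - E - | ) | + )

Unit pairs: E ⇒* {F, T}; F ⇒* {T}.
For each unit pair (A, B), copy every non-unit production of B to A, then drop all unit productions.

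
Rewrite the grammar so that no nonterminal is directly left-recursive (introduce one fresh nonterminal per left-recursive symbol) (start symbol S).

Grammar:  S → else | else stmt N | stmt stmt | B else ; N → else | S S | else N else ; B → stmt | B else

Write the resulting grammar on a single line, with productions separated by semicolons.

S → else | else stmt N | stmt stmt | B else; N → else | S S | else N else; B → stmt B'; B' → else B' | ε

B is directly left-recursive.
For B: α = {else}, β = {stmt}. Rewrite as B → β B' and B' → α B' | ε.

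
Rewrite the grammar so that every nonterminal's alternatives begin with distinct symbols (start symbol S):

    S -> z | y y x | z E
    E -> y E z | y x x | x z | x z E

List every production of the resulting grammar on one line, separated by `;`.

S -> y y x | z S'; E -> x z E' | y E''; S' -> ε | E; E' -> ε | E; E'' -> E z | x x

S has alternatives sharing prefix 'z': factor to S → z S' with S' → ε | E.
E has alternatives sharing prefix 'x z': factor to E → x z E' with E' → ε | E.
E has alternatives sharing prefix 'y': factor to E → y E'' with E'' → E z | x x.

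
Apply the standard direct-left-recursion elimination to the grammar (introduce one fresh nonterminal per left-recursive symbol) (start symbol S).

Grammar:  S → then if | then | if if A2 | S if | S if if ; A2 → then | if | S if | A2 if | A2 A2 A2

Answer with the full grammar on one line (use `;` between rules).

S → then if S' | then S' | if if A2 S'; A2 → then A2' | if A2' | S if A2'; S' → if S' | if if S' | ε; A2' → if A2' | A2 A2 A2' | ε

Left recursion appears on S, A2.
For S: α = {if, if if}, β = {then if, then, if if A2}. Rewrite as S → β S' and S' → α S' | ε.
For A2: α = {if, A2 A2}, β = {then, if, S if}. Rewrite as A2 → β A2' and A2' → α A2' | ε.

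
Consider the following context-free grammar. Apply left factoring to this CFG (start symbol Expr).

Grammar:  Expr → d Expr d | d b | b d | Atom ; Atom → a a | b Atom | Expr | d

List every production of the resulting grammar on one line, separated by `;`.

Expr has alternatives sharing prefix 'd': factor to Expr → d Expr1 with Expr1 → Expr d | b.

Expr → b d | Atom | d Expr1; Atom → a a | b Atom | Expr | d; Expr1 → Expr d | b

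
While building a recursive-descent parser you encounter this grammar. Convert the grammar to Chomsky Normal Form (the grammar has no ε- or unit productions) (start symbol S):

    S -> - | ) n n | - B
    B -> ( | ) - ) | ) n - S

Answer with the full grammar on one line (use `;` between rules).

S -> - | X1 Y1 | X3 B; B -> ( | X1 Y2 | X1 Y3; X1 -> ); X2 -> n; X3 -> -; Y1 -> X2 X2; Y2 -> X3 X1; Y3 -> X2 Y4; Y4 -> X3 S

Introduce a nonterminal for each terminal appearing in a rule of length ≥ 2: X1 → ), X2 → n, X3 → -.
Binarize each right-hand side of length ≥ 3 by chaining fresh nonterminals (Y1, Y2, …): affected rules were S → X1 X2 X2; B → X1 X3 X1; B → X1 X2 X3 S.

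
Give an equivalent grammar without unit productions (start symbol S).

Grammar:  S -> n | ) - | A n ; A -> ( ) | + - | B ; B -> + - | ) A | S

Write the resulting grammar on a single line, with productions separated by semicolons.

Unit pairs: A ⇒* {B, S}; B ⇒* {S}.
For each unit pair (A, B), copy every non-unit production of B to A, then drop all unit productions.

S -> n | ) - | A n; A -> + - | ) A | n | ) - | A n | ( ); B -> + - | ) A | n | ) - | A n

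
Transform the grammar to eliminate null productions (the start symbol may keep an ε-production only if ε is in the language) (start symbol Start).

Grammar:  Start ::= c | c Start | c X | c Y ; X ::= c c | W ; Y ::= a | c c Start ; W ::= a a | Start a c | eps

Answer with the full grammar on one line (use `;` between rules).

Nullable nonterminals: {W, X}.
ε ∉ L(G), so no ε-production is kept.

Start ::= c | c Start | c X | c Y; X ::= c c | W; Y ::= a | c c Start; W ::= a a | Start a c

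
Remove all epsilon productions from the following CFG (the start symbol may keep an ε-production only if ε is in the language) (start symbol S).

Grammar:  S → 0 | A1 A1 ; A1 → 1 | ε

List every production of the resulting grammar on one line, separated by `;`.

S → 0 | A1 A1 | A1 | ε; A1 → 1

Nullable nonterminals: {A1, S}.
ε ∈ L(G) since S is nullable, so keep S → ε.
Expand every rule over subsets of its nullable positions: S → A1 A1 gives A1 A1 | A1.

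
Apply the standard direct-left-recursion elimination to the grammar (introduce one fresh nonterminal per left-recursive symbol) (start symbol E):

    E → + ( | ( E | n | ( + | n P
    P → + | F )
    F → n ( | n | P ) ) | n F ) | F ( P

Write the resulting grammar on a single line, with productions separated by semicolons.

E → + ( | ( E | n | ( + | n P; P → + | F ); F → n ( F' | n F' | P ) ) F' | n F ) F'; F' → ( P F' | epsilon

Directly left-recursive nonterminal: F.
For F: α = {( P}, β = {n (, n, P ) ), n F )}. Rewrite as F → β F' and F' → α F' | ε.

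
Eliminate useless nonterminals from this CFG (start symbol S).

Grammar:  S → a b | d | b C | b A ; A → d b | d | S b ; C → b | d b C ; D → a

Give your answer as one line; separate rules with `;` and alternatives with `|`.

Generating nonterminals: {A, C, D, S}.
Reachable from S after that: {A, C, S}.
Removed useless symbols: {D} and every production mentioning them.

S → a b | d | b C | b A; A → d b | d | S b; C → b | d b C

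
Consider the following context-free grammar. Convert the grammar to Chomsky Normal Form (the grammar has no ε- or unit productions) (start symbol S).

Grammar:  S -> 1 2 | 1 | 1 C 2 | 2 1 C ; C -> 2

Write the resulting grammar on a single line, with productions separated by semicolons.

S -> X1 X2 | 1 | X1 Y1 | X2 Y2; C -> 2; X1 -> 1; X2 -> 2; Y1 -> C X2; Y2 -> X1 C

Introduce a nonterminal for each terminal appearing in a rule of length ≥ 2: X1 → 1, X2 → 2.
Binarize each right-hand side of length ≥ 3 by chaining fresh nonterminals (Y1, Y2, …): affected rules were S → X1 C X2; S → X2 X1 C.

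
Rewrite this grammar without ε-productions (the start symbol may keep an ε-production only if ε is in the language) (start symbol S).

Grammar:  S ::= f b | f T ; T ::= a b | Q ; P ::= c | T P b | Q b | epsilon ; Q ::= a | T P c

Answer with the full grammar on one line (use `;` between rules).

Nullable nonterminals: {P}.
ε ∉ L(G), so no ε-production is kept.
Add the nullable-subset variants: P → T P b gives T P b | T b. Q → T P c gives T P c | T c.

S ::= f b | f T; T ::= a b | Q; P ::= c | T P b | T b | Q b; Q ::= a | T P c | T c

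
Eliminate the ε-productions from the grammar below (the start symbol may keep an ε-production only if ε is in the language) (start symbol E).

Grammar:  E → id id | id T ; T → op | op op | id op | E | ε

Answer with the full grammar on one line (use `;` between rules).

The nullable symbols are {T}.
ε ∉ L(G), so no ε-production is kept.
Expand every rule over subsets of its nullable positions: E → id T gives id T | id.

E → id id | id T | id; T → op | op op | id op | E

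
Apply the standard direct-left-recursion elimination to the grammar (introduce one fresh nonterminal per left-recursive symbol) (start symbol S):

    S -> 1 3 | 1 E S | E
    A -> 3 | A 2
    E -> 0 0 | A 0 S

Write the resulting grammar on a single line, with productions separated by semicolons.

A is directly left-recursive.
For A: α = {2}, β = {3}. Rewrite as A → β A' and A' → α A' | ε.

S -> 1 3 | 1 E S | E; A -> 3 A'; E -> 0 0 | A 0 S; A' -> 2 A' | epsilon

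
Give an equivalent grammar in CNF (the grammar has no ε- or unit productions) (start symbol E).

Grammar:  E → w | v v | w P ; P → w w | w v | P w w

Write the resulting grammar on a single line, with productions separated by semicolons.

E → w | X1 X1 | X2 P; P → X2 X2 | X2 X1 | P Y1; X1 → v; X2 → w; Y1 → X2 X2

Introduce a nonterminal for each terminal appearing in a rule of length ≥ 2: X1 → v, X2 → w.
Binarize each right-hand side of length ≥ 3 by chaining fresh nonterminals (Y1, Y2, …): affected rules were P → P X2 X2.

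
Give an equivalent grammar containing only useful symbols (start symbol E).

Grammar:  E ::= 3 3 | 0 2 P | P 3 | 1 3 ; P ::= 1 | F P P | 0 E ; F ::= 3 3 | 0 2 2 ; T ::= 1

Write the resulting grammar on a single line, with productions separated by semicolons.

Generating nonterminals: {E, F, P, T}.
Reachable from E after that: {E, F, P}.
Removed useless symbols: {T} and every production mentioning them.

E ::= 3 3 | 0 2 P | P 3 | 1 3; P ::= 1 | F P P | 0 E; F ::= 3 3 | 0 2 2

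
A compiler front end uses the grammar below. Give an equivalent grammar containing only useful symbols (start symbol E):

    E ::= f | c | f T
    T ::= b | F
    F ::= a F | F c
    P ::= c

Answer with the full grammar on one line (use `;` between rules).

E ::= f | c | f T; T ::= b

Generating nonterminals: {E, P, T}.
Reachable from E after that: {E, T}.
Removed useless symbols: {F, P} and every production mentioning them.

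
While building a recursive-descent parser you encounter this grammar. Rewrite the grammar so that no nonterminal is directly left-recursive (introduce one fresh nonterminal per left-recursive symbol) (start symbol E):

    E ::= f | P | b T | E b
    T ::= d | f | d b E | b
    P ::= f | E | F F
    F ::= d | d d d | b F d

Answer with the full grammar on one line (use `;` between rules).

E ::= f E' | P E' | b T E'; T ::= d | f | d b E | b; P ::= f | E | F F; F ::= d | d d d | b F d; E' ::= b E' | ε

Left recursion appears on E.
For E: α = {b}, β = {f, P, b T}. Rewrite as E → β E' and E' → α E' | ε.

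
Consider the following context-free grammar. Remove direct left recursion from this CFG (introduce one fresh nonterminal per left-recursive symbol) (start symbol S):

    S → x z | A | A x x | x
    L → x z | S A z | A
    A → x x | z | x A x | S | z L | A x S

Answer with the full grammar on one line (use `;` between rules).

Directly left-recursive nonterminal: A.
For A: α = {x S}, β = {x x, z, x A x, S, z L}. Rewrite as A → β A' and A' → α A' | ε.

S → x z | A | A x x | x; L → x z | S A z | A; A → x x A' | z A' | x A x A' | S A' | z L A'; A' → x S A' | ε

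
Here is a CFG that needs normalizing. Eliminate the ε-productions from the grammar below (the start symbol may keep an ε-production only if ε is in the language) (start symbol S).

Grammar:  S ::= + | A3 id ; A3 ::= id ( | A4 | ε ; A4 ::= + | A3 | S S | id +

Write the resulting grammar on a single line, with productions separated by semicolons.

The nullable symbols are {A3, A4}.
ε ∉ L(G), so no ε-production is kept.
Expand every rule over subsets of its nullable positions: S → A3 id gives A3 id | id.

S ::= + | A3 id | id; A3 ::= id ( | A4; A4 ::= + | A3 | S S | id +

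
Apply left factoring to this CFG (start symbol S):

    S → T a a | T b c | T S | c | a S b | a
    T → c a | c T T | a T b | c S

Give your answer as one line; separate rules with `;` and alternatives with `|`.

S → c | T S' | a S''; T → a T b | c T'; S' → a a | b c | S; S'' → S b | eps; T' → a | T T | S

S has alternatives sharing prefix 'T': factor to S → T S' with S' → a a | b c | S.
S has alternatives sharing prefix 'a': factor to S → a S'' with S'' → S b | ε.
T has alternatives sharing prefix 'c': factor to T → c T' with T' → a | T T | S.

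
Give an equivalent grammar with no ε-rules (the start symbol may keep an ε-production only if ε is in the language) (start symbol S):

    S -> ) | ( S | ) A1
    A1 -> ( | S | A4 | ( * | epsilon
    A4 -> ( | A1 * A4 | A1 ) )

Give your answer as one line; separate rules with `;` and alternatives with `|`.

S -> ) | ( S | ) A1; A1 -> ( | S | A4 | ( *; A4 -> ( | A1 * A4 | * A4 | A1 ) ) | ) )

The nullable symbols are {A1}.
ε ∉ L(G), so no ε-production is kept.
Expand every rule over subsets of its nullable positions: A4 → A1 * A4 gives A1 * A4 | * A4. A4 → A1 ) ) gives A1 ) ) | ) ).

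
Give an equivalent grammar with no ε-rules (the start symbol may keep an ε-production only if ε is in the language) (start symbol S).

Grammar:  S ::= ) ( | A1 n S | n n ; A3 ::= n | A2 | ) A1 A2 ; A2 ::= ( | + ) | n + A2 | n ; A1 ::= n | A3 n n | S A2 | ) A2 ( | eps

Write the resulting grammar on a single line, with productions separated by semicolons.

The nullable symbols are {A1}.
ε ∉ L(G), so no ε-production is kept.
For each production, add variants omitting each subset of nullable occurrences: S → A1 n S gives A1 n S | n S. A3 → ) A1 A2 gives ) A1 A2 | ) A2.

S ::= ) ( | A1 n S | n S | n n; A3 ::= n | A2 | ) A1 A2 | ) A2; A2 ::= ( | + ) | n + A2 | n; A1 ::= n | A3 n n | S A2 | ) A2 (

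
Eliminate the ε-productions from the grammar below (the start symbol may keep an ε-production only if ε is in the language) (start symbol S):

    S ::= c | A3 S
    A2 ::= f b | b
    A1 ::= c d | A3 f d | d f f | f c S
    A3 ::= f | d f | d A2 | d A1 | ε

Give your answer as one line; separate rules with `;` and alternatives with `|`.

S ::= c | A3 S; A2 ::= f b | b; A1 ::= c d | A3 f d | f d | d f f | f c S; A3 ::= f | d f | d A2 | d A1

Nullable set = {A3}.
ε ∉ L(G), so no ε-production is kept.
For each production, add variants omitting each subset of nullable occurrences: A1 → A3 f d gives A3 f d | f d.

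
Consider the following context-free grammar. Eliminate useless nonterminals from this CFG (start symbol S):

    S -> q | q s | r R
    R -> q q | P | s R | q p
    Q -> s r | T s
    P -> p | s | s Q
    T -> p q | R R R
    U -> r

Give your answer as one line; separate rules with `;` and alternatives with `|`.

Generating nonterminals: {P, Q, R, S, T, U}.
Reachable from S after that: {P, Q, R, S, T}.
Removed useless symbols: {U} and every production mentioning them.

S -> q | q s | r R; R -> q q | P | s R | q p; Q -> s r | T s; P -> p | s | s Q; T -> p q | R R R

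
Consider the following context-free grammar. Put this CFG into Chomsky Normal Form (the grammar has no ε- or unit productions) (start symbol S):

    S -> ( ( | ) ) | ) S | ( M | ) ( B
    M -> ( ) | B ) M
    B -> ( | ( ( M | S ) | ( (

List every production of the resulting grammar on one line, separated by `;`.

S -> X1 X1 | X2 X2 | X2 S | X1 M | X2 Y1; M -> X1 X2 | B Y2; B -> ( | X1 Y3 | S X2 | X1 X1; X1 -> (; X2 -> ); Y1 -> X1 B; Y2 -> X2 M; Y3 -> X1 M

Introduce a nonterminal for each terminal appearing in a rule of length ≥ 2: X1 → (, X2 → ).
Binarize each right-hand side of length ≥ 3 by chaining fresh nonterminals (Y1, Y2, …): affected rules were S → X2 X1 B; M → B X2 M; B → X1 X1 M.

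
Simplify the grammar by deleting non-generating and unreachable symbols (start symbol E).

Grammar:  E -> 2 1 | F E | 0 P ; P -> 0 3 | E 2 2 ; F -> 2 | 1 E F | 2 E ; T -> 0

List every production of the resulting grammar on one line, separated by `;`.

E -> 2 1 | F E | 0 P; P -> 0 3 | E 2 2; F -> 2 | 1 E F | 2 E

Generating nonterminals: {E, F, P, T}.
Reachable from E after that: {E, F, P}.
Removed useless symbols: {T} and every production mentioning them.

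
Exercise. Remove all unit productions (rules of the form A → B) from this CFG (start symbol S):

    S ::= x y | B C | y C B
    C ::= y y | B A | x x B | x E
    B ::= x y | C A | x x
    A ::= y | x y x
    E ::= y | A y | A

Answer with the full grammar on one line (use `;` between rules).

S ::= x y | B C | y C B; C ::= y y | B A | x x B | x E; B ::= x y | C A | x x; A ::= y | x y x; E ::= y | A y | x y x

Unit pairs: E ⇒* {A}.
For each unit pair (A, B), copy every non-unit production of B to A, then drop all unit productions.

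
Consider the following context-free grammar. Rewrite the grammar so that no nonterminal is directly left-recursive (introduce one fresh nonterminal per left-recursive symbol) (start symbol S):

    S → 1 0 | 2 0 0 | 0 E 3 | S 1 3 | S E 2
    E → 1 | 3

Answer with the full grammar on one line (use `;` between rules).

S is directly left-recursive.
For S: α = {1 3, E 2}, β = {1 0, 2 0 0, 0 E 3}. Rewrite as S → β S' and S' → α S' | ε.

S → 1 0 S' | 2 0 0 S' | 0 E 3 S'; E → 1 | 3; S' → 1 3 S' | E 2 S' | eps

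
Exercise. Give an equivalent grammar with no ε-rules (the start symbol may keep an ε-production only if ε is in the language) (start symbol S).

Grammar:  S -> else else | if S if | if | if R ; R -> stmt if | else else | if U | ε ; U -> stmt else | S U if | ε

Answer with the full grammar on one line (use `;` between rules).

S -> else else | if S if | if | if R; R -> stmt if | else else | if U | if; U -> stmt else | S U if | S if

Nullable set = {R, U}.
ε ∉ L(G), so no ε-production is kept.
Add the nullable-subset variants: R → if U gives if U | if. U → S U if gives S U if | S if.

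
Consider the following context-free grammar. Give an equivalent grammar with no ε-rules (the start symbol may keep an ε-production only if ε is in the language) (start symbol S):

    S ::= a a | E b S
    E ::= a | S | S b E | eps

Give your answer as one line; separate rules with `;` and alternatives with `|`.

Nullable nonterminals: {E}.
ε ∉ L(G), so no ε-production is kept.
Expand every rule over subsets of its nullable positions: S → E b S gives E b S | b S. E → S b E gives S b E | S b.

S ::= a a | E b S | b S; E ::= a | S | S b E | S b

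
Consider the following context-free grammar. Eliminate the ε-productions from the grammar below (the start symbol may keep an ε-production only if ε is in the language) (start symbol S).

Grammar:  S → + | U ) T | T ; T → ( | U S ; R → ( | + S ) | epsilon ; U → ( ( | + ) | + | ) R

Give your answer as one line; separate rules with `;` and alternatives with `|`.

Nullable nonterminals: {R}.
ε ∉ L(G), so no ε-production is kept.
For each production, add variants omitting each subset of nullable occurrences: U → ) R gives ) R | ).

S → + | U ) T | T; T → ( | U S; R → ( | + S ); U → ( ( | + ) | + | ) R | )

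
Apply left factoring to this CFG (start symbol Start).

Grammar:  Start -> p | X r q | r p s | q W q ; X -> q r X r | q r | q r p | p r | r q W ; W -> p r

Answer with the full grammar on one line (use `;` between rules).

Start -> p | X r q | r p s | q W q; X -> p r | r q W | q r X1; W -> p r; X1 -> X r | ε | p

X has alternatives sharing prefix 'q r': factor to X → q r X1 with X1 → X r | ε | p.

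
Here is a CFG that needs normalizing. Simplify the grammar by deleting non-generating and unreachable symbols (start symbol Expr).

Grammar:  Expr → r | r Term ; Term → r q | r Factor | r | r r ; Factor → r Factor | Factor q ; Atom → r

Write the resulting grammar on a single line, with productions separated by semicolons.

Generating nonterminals: {Atom, Expr, Term}.
Reachable from Expr after that: {Expr, Term}.
Removed useless symbols: {Atom, Factor} and every production mentioning them.

Expr → r | r Term; Term → r q | r | r r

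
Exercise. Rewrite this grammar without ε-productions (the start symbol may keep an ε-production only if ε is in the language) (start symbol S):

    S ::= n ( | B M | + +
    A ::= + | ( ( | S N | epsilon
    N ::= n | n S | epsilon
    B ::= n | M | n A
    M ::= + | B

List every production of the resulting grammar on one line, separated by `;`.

S ::= n ( | B M | + +; A ::= + | ( ( | S N | S; N ::= n | n S; B ::= n | M | n A; M ::= + | B

The nullable symbols are {A, N}.
ε ∉ L(G), so no ε-production is kept.
For each production, add variants omitting each subset of nullable occurrences: A → S N gives S N | S.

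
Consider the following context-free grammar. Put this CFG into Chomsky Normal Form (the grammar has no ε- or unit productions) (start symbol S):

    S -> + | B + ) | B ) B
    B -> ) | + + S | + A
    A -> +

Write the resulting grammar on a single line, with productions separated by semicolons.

Introduce a nonterminal for each terminal appearing in a rule of length ≥ 2: X1 → +, X2 → ).
Binarize each right-hand side of length ≥ 3 by chaining fresh nonterminals (Y1, Y2, …): affected rules were S → B X1 X2; S → B X2 B; B → X1 X1 S.

S -> + | B Y1 | B Y2; B -> ) | X1 Y3 | X1 A; A -> +; X1 -> +; X2 -> ); Y1 -> X1 X2; Y2 -> X2 B; Y3 -> X1 S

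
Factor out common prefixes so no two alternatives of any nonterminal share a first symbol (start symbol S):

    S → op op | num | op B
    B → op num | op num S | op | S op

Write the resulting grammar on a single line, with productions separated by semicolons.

S has alternatives sharing prefix 'op': factor to S → op S' with S' → op | B.
B has alternatives sharing prefix 'op': factor to B → op B' with B' → num | num S | ε.
B' has alternatives sharing prefix 'num': factor to B' → num B'' with B'' → ε | S.

S → num | op S'; B → S op | op B'; S' → op | B; B' → ε | num B''; B'' → ε | S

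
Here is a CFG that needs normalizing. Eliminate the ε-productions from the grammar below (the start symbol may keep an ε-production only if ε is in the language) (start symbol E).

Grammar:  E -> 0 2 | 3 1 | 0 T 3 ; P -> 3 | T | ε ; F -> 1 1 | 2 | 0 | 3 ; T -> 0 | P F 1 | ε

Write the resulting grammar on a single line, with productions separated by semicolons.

Nullable nonterminals: {P, T}.
ε ∉ L(G), so no ε-production is kept.
Add the nullable-subset variants: E → 0 T 3 gives 0 T 3 | 0 3. T → P F 1 gives P F 1 | F 1.

E -> 0 2 | 3 1 | 0 T 3 | 0 3; P -> 3 | T; F -> 1 1 | 2 | 0 | 3; T -> 0 | P F 1 | F 1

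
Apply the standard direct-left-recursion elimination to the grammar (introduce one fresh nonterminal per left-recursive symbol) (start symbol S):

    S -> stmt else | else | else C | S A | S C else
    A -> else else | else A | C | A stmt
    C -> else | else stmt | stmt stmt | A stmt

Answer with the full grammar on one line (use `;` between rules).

S -> stmt else S' | else S' | else C S'; A -> else else A' | else A A' | C A'; C -> else | else stmt | stmt stmt | A stmt; S' -> A S' | C else S' | ε; A' -> stmt A' | ε

Directly left-recursive nonterminals: S, A.
For S: α = {A, C else}, β = {stmt else, else, else C}. Rewrite as S → β S' and S' → α S' | ε.
For A: α = {stmt}, β = {else else, else A, C}. Rewrite as A → β A' and A' → α A' | ε.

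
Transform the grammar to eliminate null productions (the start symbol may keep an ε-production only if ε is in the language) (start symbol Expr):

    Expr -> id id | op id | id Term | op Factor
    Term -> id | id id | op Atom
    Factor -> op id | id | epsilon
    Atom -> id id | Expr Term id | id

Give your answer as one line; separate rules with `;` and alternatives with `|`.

Nullable nonterminals: {Factor}.
ε ∉ L(G), so no ε-production is kept.
For each production, add variants omitting each subset of nullable occurrences: Expr → op Factor gives op Factor | op.

Expr -> id id | op id | id Term | op Factor | op; Term -> id | id id | op Atom; Factor -> op id | id; Atom -> id id | Expr Term id | id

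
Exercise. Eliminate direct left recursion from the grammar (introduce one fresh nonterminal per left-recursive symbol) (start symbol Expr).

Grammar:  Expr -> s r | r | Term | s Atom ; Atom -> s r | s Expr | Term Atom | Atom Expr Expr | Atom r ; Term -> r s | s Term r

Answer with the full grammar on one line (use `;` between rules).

Atom is directly left-recursive.
For Atom: α = {Expr Expr, r}, β = {s r, s Expr, Term Atom}. Rewrite as Atom → β Atom1 and Atom1 → α Atom1 | ε.

Expr -> s r | r | Term | s Atom; Atom -> s r Atom1 | s Expr Atom1 | Term Atom Atom1; Term -> r s | s Term r; Atom1 -> Expr Expr Atom1 | r Atom1 | ε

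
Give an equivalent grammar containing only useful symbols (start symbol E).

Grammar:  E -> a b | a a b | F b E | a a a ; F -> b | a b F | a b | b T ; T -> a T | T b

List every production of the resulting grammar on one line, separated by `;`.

E -> a b | a a b | F b E | a a a; F -> b | a b F | a b

Generating nonterminals: {E, F}.
Reachable from E after that: {E, F}.
Removed useless symbols: {T} and every production mentioning them.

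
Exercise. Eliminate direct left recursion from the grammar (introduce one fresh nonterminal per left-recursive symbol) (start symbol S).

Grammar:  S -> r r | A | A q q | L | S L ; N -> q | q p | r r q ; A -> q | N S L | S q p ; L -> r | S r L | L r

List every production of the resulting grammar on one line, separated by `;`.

Left recursion appears on S, L.
For S: α = {L}, β = {r r, A, A q q, L}. Rewrite as S → β S' and S' → α S' | ε.
For L: α = {r}, β = {r, S r L}. Rewrite as L → β L' and L' → α L' | ε.

S -> r r S' | A S' | A q q S' | L S'; N -> q | q p | r r q; A -> q | N S L | S q p; L -> r L' | S r L L'; S' -> L S' | ε; L' -> r L' | ε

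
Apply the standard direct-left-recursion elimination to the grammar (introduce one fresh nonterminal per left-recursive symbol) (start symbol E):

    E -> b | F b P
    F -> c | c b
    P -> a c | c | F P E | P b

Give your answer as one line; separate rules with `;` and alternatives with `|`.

E -> b | F b P; F -> c | c b; P -> a c P' | c P' | F P E P'; P' -> b P' | ε

Directly left-recursive nonterminal: P.
For P: α = {b}, β = {a c, c, F P E}. Rewrite as P → β P' and P' → α P' | ε.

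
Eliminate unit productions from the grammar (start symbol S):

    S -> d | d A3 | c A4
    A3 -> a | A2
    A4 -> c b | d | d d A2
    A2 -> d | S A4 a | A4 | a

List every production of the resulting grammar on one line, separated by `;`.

S -> d | d A3 | c A4; A3 -> c b | d | d d A2 | S A4 a | a; A4 -> c b | d | d d A2; A2 -> c b | d | d d A2 | S A4 a | a

Unit pairs: A2 ⇒* {A4}; A3 ⇒* {A2, A4}.
For each unit pair (A, B), copy every non-unit production of B to A, then drop all unit productions.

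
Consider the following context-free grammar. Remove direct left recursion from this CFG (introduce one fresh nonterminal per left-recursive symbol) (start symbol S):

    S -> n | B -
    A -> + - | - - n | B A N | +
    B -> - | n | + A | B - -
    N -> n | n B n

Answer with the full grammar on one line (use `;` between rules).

S -> n | B -; A -> + - | - - n | B A N | +; B -> - B' | n B' | + A B'; N -> n | n B n; B' -> - - B' | ε

Directly left-recursive nonterminal: B.
For B: α = {- -}, β = {-, n, + A}. Rewrite as B → β B' and B' → α B' | ε.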